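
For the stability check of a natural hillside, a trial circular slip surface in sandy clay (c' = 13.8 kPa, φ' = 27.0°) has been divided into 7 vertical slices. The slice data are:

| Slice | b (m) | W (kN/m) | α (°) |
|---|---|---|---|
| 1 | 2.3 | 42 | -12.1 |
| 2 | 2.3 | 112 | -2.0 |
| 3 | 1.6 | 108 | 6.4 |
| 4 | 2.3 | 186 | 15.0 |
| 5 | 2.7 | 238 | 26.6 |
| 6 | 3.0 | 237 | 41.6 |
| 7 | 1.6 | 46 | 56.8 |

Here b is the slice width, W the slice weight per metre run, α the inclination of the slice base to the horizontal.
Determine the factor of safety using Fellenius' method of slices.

Ordinary method of slices: FS = Σ[c'·Δl_i + (W_i cosα_i)·tanφ'] / Σ W_i sinα_i, with Δl_i = b_i / cosα_i.
Slice 1: Δl = 2.3/cos(-12.1°) = 2.352 m; N'_1 = 42·cos(-12.1°) = 41.1; c'Δl = 32.46; W sinα = -8.8
Slice 2: Δl = 2.3/cos(-2.0°) = 2.301 m; N'_2 = 112·cos(-2.0°) = 111.9; c'Δl = 31.76; W sinα = -3.9
Slice 3: Δl = 1.6/cos6.4° = 1.610 m; N'_3 = 108·cos6.4° = 107.3; c'Δl = 22.22; W sinα = 12.0
Slice 4: Δl = 2.3/cos15.0° = 2.381 m; N'_4 = 186·cos15.0° = 179.7; c'Δl = 32.86; W sinα = 48.1
Slice 5: Δl = 2.7/cos26.6° = 3.020 m; N'_5 = 238·cos26.6° = 212.8; c'Δl = 41.67; W sinα = 106.6
Slice 6: Δl = 3.0/cos41.6° = 4.012 m; N'_6 = 237·cos41.6° = 177.2; c'Δl = 55.36; W sinα = 157.4
Slice 7: Δl = 1.6/cos56.8° = 2.922 m; N'_7 = 46·cos56.8° = 25.2; c'Δl = 40.32; W sinα = 38.5
Σc'Δl = 256.7 kN/m; ΣN' = 855.2 kN/m; ΣW sinα = 349.9 kN/m
Resisting = 256.7 + 855.2·tan27.0° = 256.7 + 435.8 = 692.4 kN/m
FS = 692.4 / 349.9 = 1.979

FS = 1.98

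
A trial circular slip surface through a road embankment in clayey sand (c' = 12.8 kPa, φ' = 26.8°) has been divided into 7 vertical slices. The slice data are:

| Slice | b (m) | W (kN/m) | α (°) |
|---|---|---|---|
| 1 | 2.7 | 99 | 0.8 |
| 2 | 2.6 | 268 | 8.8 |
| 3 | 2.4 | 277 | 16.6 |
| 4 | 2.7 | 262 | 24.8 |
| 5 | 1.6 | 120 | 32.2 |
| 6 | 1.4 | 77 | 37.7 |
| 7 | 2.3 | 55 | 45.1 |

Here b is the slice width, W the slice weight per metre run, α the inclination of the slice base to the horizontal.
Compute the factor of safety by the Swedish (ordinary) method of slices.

Ordinary method of slices: FS = Σ[c'·Δl_i + (W_i cosα_i)·tanφ'] / Σ W_i sinα_i, with Δl_i = b_i / cosα_i.
Slice 1: Δl = 2.7/cos0.8° = 2.700 m; N'_1 = 99·cos0.8° = 99.0; c'Δl = 34.56; W sinα = 1.4
Slice 2: Δl = 2.6/cos8.8° = 2.631 m; N'_2 = 268·cos8.8° = 264.8; c'Δl = 33.68; W sinα = 41.0
Slice 3: Δl = 2.4/cos16.6° = 2.504 m; N'_3 = 277·cos16.6° = 265.5; c'Δl = 32.06; W sinα = 79.1
Slice 4: Δl = 2.7/cos24.8° = 2.974 m; N'_4 = 262·cos24.8° = 237.8; c'Δl = 38.07; W sinα = 109.9
Slice 5: Δl = 1.6/cos32.2° = 1.891 m; N'_5 = 120·cos32.2° = 101.5; c'Δl = 24.20; W sinα = 63.9
Slice 6: Δl = 1.4/cos37.7° = 1.769 m; N'_6 = 77·cos37.7° = 60.9; c'Δl = 22.65; W sinα = 47.1
Slice 7: Δl = 2.3/cos45.1° = 3.258 m; N'_7 = 55·cos45.1° = 38.8; c'Δl = 41.71; W sinα = 39.0
Σc'Δl = 226.9 kN/m; ΣN' = 1068.4 kN/m; ΣW sinα = 381.4 kN/m
Resisting = 226.9 + 1068.4·tan26.8° = 226.9 + 539.7 = 766.6 kN/m
FS = 766.6 / 381.4 = 2.010

FS = 2.01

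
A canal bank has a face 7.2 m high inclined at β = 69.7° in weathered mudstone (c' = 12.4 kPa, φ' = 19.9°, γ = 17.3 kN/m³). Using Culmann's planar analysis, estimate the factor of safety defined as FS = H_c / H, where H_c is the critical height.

H_c = (4c'/γ) · sinβ cosφ' / [1 − cos(β − φ')]
    = (4·12.4/17.3) · sin69.7°·cos19.9° / [1 − cos49.8°]
    = 2.867 · 0.8819 / 0.3545 = 7.13 m
FS = H_c / H = 7.13 / 7.2 = 0.990

FS = 0.99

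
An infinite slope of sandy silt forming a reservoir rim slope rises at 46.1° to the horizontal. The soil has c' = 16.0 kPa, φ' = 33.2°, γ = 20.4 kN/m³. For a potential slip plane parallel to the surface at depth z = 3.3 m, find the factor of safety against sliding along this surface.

FS = 1.11

For an infinite slope with a slip plane parallel to the surface (no pore pressure): FS = [c' + γz cos²β tanφ'] / [γz sinβ cosβ].
γz = 20.4·3.3 = 67.32 kN/m²
Numerator = 16.0 + 67.32·cos²46.1°·tan33.2° = 16.0 + 67.32·0.4808·0.6544 = 37.181 kPa
Denominator = 67.32·sin46.1°·cos46.1° = 67.32·0.7206·0.6934 = 33.635 kPa
FS = 37.181 / 33.635 = 1.105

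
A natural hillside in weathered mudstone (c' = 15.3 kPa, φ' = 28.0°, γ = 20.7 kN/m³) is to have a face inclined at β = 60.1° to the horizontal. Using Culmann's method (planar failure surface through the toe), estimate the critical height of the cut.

Culmann's analysis gives the critical failure plane at α_cr = (β + φ')/2 = (60.1 + 28.0)/2 = 44.0°, and the critical height
H_c = (4c'/γ) · sinβ cosφ' / [1 − cos(β − φ')]
    = (4·15.3/20.7) · sin60.1°·cos28.0° / [1 − cos(32.1°)]
    = 2.957 · 0.8669·0.8829 / [1 − 0.8471]
    = 2.957 · 0.7654 / 0.1529
    = 14.80 m

H_c = 14.80 m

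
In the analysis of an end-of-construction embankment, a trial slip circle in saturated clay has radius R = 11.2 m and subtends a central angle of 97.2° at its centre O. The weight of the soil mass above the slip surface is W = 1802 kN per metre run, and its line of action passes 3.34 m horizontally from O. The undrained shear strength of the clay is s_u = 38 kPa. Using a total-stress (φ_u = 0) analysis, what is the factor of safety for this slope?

FS = 1.34

Taking moments about the centre O, the resisting moment is provided by the undrained shear strength acting along the arc:
Arc length L_a = R·θ = 11.2·(97.2°·π/180) = 11.2·1.6965 = 19.00 m
M_R = s_u·L_a·R = 38·19.00·11.2 = 8086.5 kN·m/m
M_D = W·d = 1802·3.34 = 6018.7 kN·m/m
FS = M_R / M_D = 8086.5 / 6018.7 = 1.344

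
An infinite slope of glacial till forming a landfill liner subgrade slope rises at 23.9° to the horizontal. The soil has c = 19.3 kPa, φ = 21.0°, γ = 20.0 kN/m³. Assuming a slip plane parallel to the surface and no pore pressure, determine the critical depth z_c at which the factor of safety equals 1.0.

Setting FS = 1.00 in FS = [c + γz cos²β tanφ] / [γz sinβ cosβ] and solving for z:
z = c / [γ cosβ (FS·sinβ − cosβ·tanφ)]
  = 19.3 / [20.0·cos23.9°·(1.00·sin23.9° − cos23.9°·tan21.0°)]
  = 19.3 / [20.0·0.9143·(1.00·0.4051 − 0.9143·0.3839)]
  = 19.3 / 0.9909 = 19.477 m

z_c = 19.48 m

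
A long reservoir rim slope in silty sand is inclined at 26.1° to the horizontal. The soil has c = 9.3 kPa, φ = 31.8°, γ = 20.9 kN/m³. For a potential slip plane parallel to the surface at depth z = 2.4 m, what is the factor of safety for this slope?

FS = 1.73

For an infinite slope with a slip plane parallel to the surface (no pore pressure): FS = [c + γz cos²β tanφ] / [γz sinβ cosβ].
γz = 20.9·2.4 = 50.16 kN/m²
Numerator = 9.3 + 50.16·cos²26.1°·tan31.8° = 9.3 + 50.16·0.8065·0.6200 = 34.381 kPa
Denominator = 50.16·sin26.1°·cos26.1° = 50.16·0.4399·0.8980 = 19.817 kPa
FS = 34.381 / 19.817 = 1.735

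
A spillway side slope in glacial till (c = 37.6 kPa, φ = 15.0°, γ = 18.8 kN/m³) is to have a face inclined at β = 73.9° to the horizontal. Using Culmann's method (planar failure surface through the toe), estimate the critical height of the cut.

H_c = 15.36 m

Culmann's analysis gives the critical failure plane at α_cr = (β + φ)/2 = (73.9 + 15.0)/2 = 44.5°, and the critical height
H_c = (4c/γ) · sinβ cosφ / [1 − cos(β − φ)]
    = (4·37.6/18.8) · sin73.9°·cos15.0° / [1 − cos(58.9°)]
    = 8.000 · 0.9608·0.9659 / [1 − 0.5165]
    = 8.000 · 0.9280 / 0.4835
    = 15.36 m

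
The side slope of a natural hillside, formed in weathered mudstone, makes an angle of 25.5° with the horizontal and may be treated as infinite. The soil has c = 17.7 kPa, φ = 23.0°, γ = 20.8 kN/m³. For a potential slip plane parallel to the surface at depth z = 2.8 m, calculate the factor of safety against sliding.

FS = 1.67

For an infinite slope with a slip plane parallel to the surface (no pore pressure): FS = [c + γz cos²β tanφ] / [γz sinβ cosβ].
γz = 20.8·2.8 = 58.24 kN/m²
Numerator = 17.7 + 58.24·cos²25.5°·tan23.0° = 17.7 + 58.24·0.8147·0.4245 = 37.840 kPa
Denominator = 58.24·sin25.5°·cos25.5° = 58.24·0.4305·0.9026 = 22.630 kPa
FS = 37.840 / 22.630 = 1.672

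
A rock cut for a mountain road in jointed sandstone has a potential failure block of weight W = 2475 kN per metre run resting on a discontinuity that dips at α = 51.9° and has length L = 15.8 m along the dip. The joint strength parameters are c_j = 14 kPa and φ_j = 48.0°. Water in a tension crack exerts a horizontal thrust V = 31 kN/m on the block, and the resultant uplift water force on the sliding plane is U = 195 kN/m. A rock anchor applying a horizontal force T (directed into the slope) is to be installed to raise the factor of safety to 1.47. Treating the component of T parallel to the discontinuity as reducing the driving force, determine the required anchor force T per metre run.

Resolving forces along and normal to the sliding plane, with the horizontal anchor force T adding T·sinα to the effective normal force and T·cosα acting up the plane against the driving force:
FS = [c_jL + (W cosα − U − V sinα + T sinα) tanφ_j] / [W sinα + V cosα − T cosα]
Without the anchor: N' = 1307.8 kN/m, driving T_d = 1966.8 kN/m, resisting R = 14·15.8 + 1307.8·tan48.0° = 1673.6 kN/m, FS = 0.85.
Setting FS = 1.47 and solving for T:
1.47·(1966.8 − T cos51.9°) = 1673.6 + T sin51.9°·tan48.0°
T·(sin51.9°·tan48.0° + 1.47·cos51.9°) = 1.47·1966.8 − 1673.6
T·(0.7869·1.1106 + 1.47·0.6170) = 2891.2 − 1673.6 = 1217.6
T·1.7810 = 1217.6
T = 683.6 kN/m

T = 684 kN/m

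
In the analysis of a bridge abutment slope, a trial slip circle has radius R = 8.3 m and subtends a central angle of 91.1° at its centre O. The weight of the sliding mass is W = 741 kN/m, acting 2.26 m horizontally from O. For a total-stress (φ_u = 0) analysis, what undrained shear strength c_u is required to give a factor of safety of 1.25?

FS = c_u·L_a·R / (W·d), so c_u = FS·W·d / (L_a·R).
Arc length L_a = R·θ = 8.3·(91.1°·π/180) = 8.3·1.5900 = 13.20 m
c_u = 1.25·741·2.26 / (13.20·8.3) = 2093.3 / 109.53 = 19.11 kPa

c_u = 19.1 kPa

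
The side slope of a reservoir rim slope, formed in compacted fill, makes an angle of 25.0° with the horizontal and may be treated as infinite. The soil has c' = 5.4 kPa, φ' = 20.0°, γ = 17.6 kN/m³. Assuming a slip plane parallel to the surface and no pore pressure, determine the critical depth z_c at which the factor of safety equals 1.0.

Setting FS = 1.00 in FS = [c' + γz cos²β tanφ'] / [γz sinβ cosβ] and solving for z:
z = c' / [γ cosβ (FS·sinβ − cosβ·tanφ')]
  = 5.4 / [17.6·cos25.0°·(1.00·sin25.0° − cos25.0°·tan20.0°)]
  = 5.4 / [17.6·0.9063·(1.00·0.4226 − 0.9063·0.3640)]
  = 5.4 / 1.4794 = 3.650 m

z_c = 3.65 m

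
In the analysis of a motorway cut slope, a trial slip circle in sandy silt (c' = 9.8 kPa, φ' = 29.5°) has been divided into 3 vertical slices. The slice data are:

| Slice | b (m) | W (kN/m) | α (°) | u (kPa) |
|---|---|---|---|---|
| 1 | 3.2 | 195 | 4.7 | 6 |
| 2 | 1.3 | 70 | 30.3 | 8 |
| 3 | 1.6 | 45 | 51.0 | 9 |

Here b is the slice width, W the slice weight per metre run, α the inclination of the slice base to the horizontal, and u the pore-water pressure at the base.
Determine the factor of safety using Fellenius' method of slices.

Ordinary method of slices: FS = Σ[c'·Δl_i + (W_i cosα_i − u_i·Δl_i)·tanφ'] / Σ W_i sinα_i, with Δl_i = b_i / cosα_i.
Slice 1: Δl = 3.2/cos4.7° = 3.211 m; N'_1 = 195·cos4.7° − 6·3.211 = 175.1; c'Δl = 31.47; W sinα = 16.0
Slice 2: Δl = 1.3/cos30.3° = 1.506 m; N'_2 = 70·cos30.3° − 8·1.506 = 48.4; c'Δl = 14.76; W sinα = 35.3
Slice 3: Δl = 1.6/cos51.0° = 2.542 m; N'_3 = 45·cos51.0° − 9·2.542 = 5.4; c'Δl = 24.92; W sinα = 35.0
Σc'Δl = 71.1 kN/m; ΣN' = 228.9 kN/m; ΣW sinα = 86.3 kN/m
Resisting = 71.1 + 228.9·tan29.5° = 71.1 + 129.5 = 200.6 kN/m
FS = 200.6 / 86.3 = 2.326

FS = 2.33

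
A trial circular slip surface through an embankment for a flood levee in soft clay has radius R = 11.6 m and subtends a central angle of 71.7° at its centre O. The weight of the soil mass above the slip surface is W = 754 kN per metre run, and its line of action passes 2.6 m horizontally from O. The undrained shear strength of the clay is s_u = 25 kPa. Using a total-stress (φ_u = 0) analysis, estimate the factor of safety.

FS = 2.15

Taking moments about the centre O, the resisting moment is provided by the undrained shear strength acting along the arc:
Arc length L_a = R·θ = 11.6·(71.7°·π/180) = 11.6·1.2514 = 14.52 m
M_R = s_u·L_a·R = 25·14.52·11.6 = 4209.7 kN·m/m
M_D = W·d = 754·2.6 = 1960.4 kN·m/m
FS = M_R / M_D = 4209.7 / 1960.4 = 2.147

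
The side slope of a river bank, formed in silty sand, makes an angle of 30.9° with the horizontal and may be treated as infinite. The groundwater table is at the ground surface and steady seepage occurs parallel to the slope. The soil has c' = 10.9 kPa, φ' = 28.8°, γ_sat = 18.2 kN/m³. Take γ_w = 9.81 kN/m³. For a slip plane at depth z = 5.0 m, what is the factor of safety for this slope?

FS = 0.70

With seepage parallel to the slope and the water table at the surface, the effective normal stress on the slip plane uses the buoyant unit weight γ' = γ_sat − γ_w while the driving shear stress uses γ_sat:
FS = [c' + γ' z cos²β tanφ'] / [γ_sat z sinβ cosβ]
γ' = 18.2 − 9.81 = 8.39 kN/m³
Numerator = 10.9 + 8.39·5.0·cos²30.9°·tan28.8° = 10.9 + 8.39·5.0·0.7363·0.5498 = 27.880 kPa
Denominator = 18.2·5.0·sin30.9°·cos30.9° = 18.2·5.0·0.5135·0.8581 = 40.099 kPa
FS = 27.880 / 40.099 = 0.695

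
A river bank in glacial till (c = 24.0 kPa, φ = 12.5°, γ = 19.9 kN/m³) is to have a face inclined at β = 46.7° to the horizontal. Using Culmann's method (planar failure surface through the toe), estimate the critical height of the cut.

H_c = 19.82 m

Culmann's analysis gives the critical failure plane at α_cr = (β + φ)/2 = (46.7 + 12.5)/2 = 29.6°, and the critical height
H_c = (4c/γ) · sinβ cosφ / [1 − cos(β − φ)]
    = (4·24.0/19.9) · sin46.7°·cos12.5° / [1 − cos(34.2°)]
    = 4.824 · 0.7278·0.9763 / [1 − 0.8271]
    = 4.824 · 0.7105 / 0.1729
    = 19.82 m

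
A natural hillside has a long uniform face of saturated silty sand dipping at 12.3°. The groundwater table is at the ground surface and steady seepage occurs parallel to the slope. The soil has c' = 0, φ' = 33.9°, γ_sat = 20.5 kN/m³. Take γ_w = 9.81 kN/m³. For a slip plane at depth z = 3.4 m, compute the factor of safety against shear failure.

FS = 1.61

With seepage parallel to the slope and the water table at the surface, the effective normal stress on the slip plane uses the buoyant unit weight γ' = γ_sat − γ_w while the driving shear stress uses γ_sat:
FS = [c' + γ' z cos²β tanφ'] / [γ_sat z sinβ cosβ]
(For c' = 0 this reduces to FS = (γ'/γ_sat)·tanφ'/tanβ.)
γ' = 20.5 − 9.81 = 10.69 kN/m³
Numerator = 0.0 + 10.69·3.4·cos²12.3°·tan33.9° = 0.0 + 10.69·3.4·0.9546·0.6720 = 23.315 kPa
Denominator = 20.5·3.4·sin12.3°·cos12.3° = 20.5·3.4·0.2130·0.9770 = 14.507 kPa
FS = 23.315 / 14.507 = 1.607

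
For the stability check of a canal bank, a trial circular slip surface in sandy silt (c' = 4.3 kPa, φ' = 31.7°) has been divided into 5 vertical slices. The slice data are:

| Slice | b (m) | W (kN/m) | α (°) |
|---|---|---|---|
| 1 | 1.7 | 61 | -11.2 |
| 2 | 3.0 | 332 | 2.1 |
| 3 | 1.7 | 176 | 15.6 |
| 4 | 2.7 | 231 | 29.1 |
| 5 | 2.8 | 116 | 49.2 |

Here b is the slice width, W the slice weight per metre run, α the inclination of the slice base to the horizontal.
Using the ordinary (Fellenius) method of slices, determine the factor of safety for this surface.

Ordinary method of slices: FS = Σ[c'·Δl_i + (W_i cosα_i)·tanφ'] / Σ W_i sinα_i, with Δl_i = b_i / cosα_i.
Slice 1: Δl = 1.7/cos(-11.2°) = 1.733 m; N'_1 = 61·cos(-11.2°) = 59.8; c'Δl = 7.45; W sinα = -11.8
Slice 2: Δl = 3.0/cos2.1° = 3.002 m; N'_2 = 332·cos2.1° = 331.8; c'Δl = 12.91; W sinα = 12.2
Slice 3: Δl = 1.7/cos15.6° = 1.765 m; N'_3 = 176·cos15.6° = 169.5; c'Δl = 7.59; W sinα = 47.3
Slice 4: Δl = 2.7/cos29.1° = 3.090 m; N'_4 = 231·cos29.1° = 201.8; c'Δl = 13.29; W sinα = 112.3
Slice 5: Δl = 2.8/cos49.2° = 4.285 m; N'_5 = 116·cos49.2° = 75.8; c'Δl = 18.43; W sinα = 87.8
Σc'Δl = 59.7 kN/m; ΣN' = 838.8 kN/m; ΣW sinα = 247.8 kN/m
Resisting = 59.7 + 838.8·tan31.7° = 59.7 + 518.0 = 577.7 kN/m
FS = 577.7 / 247.8 = 2.331

FS = 2.33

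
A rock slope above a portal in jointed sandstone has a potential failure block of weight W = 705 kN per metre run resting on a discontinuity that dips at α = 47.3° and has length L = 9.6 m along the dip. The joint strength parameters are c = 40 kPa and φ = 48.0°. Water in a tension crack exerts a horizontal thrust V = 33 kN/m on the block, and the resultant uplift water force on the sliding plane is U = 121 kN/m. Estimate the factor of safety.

FS = 1.39

Resolving the block weight along and normal to the plane and applying the Mohr–Coulomb strength on the joint:
N' = W cosα − U − V sinα = 705·cos47.3° − 121 − 33·sin47.3° = 332.9 kN/m
Driving force T = W sinα + V cosα = 705·sin47.3° + 33·cos47.3° = 540.5 kN/m
Resisting force R = c·L + N'·tanφ = 40·9.6 + 332.9·tan48.0° = 384.0 + 369.7 = 753.7 kN/m
FS = R / T = 753.7 / 540.5 = 1.394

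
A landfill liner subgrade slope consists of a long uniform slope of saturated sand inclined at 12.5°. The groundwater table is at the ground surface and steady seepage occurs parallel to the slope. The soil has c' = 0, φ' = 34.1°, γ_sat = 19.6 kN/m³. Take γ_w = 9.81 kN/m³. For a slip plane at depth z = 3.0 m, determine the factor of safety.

FS = 1.53

With seepage parallel to the slope and the water table at the surface, the effective normal stress on the slip plane uses the buoyant unit weight γ' = γ_sat − γ_w while the driving shear stress uses γ_sat:
FS = [c' + γ' z cos²β tanφ'] / [γ_sat z sinβ cosβ]
(For c' = 0 this reduces to FS = (γ'/γ_sat)·tanφ'/tanβ.)
γ' = 19.6 − 9.81 = 9.79 kN/m³
Numerator = 0.0 + 9.79·3.0·cos²12.5°·tan34.1° = 0.0 + 9.79·3.0·0.9532·0.6771 = 18.953 kPa
Denominator = 19.6·3.0·sin12.5°·cos12.5° = 19.6·3.0·0.2164·0.9763 = 12.425 kPa
FS = 18.953 / 12.425 = 1.525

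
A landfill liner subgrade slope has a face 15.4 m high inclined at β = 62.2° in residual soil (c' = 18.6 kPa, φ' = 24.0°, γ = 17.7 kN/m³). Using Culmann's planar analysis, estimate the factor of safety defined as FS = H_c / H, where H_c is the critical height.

H_c = (4c'/γ) · sinβ cosφ' / [1 − cos(β − φ')]
    = (4·18.6/17.7) · sin62.2°·cos24.0° / [1 − cos38.2°]
    = 4.203 · 0.8081 / 0.2141 = 15.86 m
FS = H_c / H = 15.86 / 15.4 = 1.030

FS = 1.03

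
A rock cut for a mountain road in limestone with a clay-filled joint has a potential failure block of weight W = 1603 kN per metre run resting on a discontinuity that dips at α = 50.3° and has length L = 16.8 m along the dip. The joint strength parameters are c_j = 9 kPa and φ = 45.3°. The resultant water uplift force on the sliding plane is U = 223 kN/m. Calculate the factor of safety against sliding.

Resolving the block weight along and normal to the plane and applying the Mohr–Coulomb strength on the joint:
N' = W cosα − U = 1603·cos50.3° − 223 = 800.9 kN/m
Driving force T = W sinα = 1603·sin50.3° = 1233.3 kN/m
Resisting force R = c_j·L + N'·tanφ = 9·16.8 + 800.9·tan45.3° = 151.2 + 809.4 = 960.6 kN/m
FS = R / T = 960.6 / 1233.3 = 0.779

FS = 0.78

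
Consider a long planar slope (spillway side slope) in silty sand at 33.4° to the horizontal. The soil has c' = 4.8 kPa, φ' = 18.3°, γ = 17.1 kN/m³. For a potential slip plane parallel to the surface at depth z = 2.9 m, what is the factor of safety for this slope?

FS = 0.71

For an infinite slope with a slip plane parallel to the surface (no pore pressure): FS = [c' + γz cos²β tanφ'] / [γz sinβ cosβ].
γz = 17.1·2.9 = 49.59 kN/m²
Numerator = 4.8 + 49.59·cos²33.4°·tan18.3° = 4.8 + 49.59·0.6970·0.3307 = 16.231 kPa
Denominator = 49.59·sin33.4°·cos33.4° = 49.59·0.5505·0.8348 = 22.790 kPa
FS = 16.231 / 22.790 = 0.712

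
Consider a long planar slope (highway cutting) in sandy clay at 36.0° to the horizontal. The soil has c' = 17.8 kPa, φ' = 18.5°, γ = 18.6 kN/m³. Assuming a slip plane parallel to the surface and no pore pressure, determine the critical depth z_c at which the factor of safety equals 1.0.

z_c = 3.73 m

Setting FS = 1.00 in FS = [c' + γz cos²β tanφ'] / [γz sinβ cosβ] and solving for z:
z = c' / [γ cosβ (FS·sinβ − cosβ·tanφ')]
  = 17.8 / [18.6·cos36.0°·(1.00·sin36.0° − cos36.0°·tan18.5°)]
  = 17.8 / [18.6·0.8090·(1.00·0.5878 − 0.8090·0.3346)]
  = 17.8 / 4.7715 = 3.730 m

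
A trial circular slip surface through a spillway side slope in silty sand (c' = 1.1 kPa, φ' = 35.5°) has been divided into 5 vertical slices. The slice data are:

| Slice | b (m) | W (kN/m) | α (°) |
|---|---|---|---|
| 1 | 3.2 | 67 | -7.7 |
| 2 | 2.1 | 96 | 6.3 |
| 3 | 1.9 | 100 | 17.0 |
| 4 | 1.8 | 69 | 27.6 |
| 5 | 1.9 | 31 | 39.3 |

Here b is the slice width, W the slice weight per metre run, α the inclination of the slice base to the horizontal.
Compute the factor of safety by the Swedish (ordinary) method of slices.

FS = 3.12

Ordinary method of slices: FS = Σ[c'·Δl_i + (W_i cosα_i)·tanφ'] / Σ W_i sinα_i, with Δl_i = b_i / cosα_i.
Slice 1: Δl = 3.2/cos(-7.7°) = 3.229 m; N'_1 = 67·cos(-7.7°) = 66.4; c'Δl = 3.55; W sinα = -9.0
Slice 2: Δl = 2.1/cos6.3° = 2.113 m; N'_2 = 96·cos6.3° = 95.4; c'Δl = 2.32; W sinα = 10.5
Slice 3: Δl = 1.9/cos17.0° = 1.987 m; N'_3 = 100·cos17.0° = 95.6; c'Δl = 2.19; W sinα = 29.2
Slice 4: Δl = 1.8/cos27.6° = 2.031 m; N'_4 = 69·cos27.6° = 61.1; c'Δl = 2.23; W sinα = 32.0
Slice 5: Δl = 1.9/cos39.3° = 2.455 m; N'_5 = 31·cos39.3° = 24.0; c'Δl = 2.70; W sinα = 19.6
Σc'Δl = 13.0 kN/m; ΣN' = 342.6 kN/m; ΣW sinα = 82.4 kN/m
Resisting = 13.0 + 342.6·tan35.5° = 13.0 + 244.4 = 257.4 kN/m
FS = 257.4 / 82.4 = 3.123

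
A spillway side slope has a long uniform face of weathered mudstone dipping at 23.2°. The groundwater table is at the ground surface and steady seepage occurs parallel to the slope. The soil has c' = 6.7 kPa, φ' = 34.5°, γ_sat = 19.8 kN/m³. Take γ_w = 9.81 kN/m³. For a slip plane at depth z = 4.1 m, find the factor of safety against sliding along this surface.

FS = 1.04

With seepage parallel to the slope and the water table at the surface, the effective normal stress on the slip plane uses the buoyant unit weight γ' = γ_sat − γ_w while the driving shear stress uses γ_sat:
FS = [c' + γ' z cos²β tanφ'] / [γ_sat z sinβ cosβ]
γ' = 19.8 − 9.81 = 9.99 kN/m³
Numerator = 6.7 + 9.99·4.1·cos²23.2°·tan34.5° = 6.7 + 9.99·4.1·0.8448·0.6873 = 30.482 kPa
Denominator = 19.8·4.1·sin23.2°·cos23.2° = 19.8·4.1·0.3939·0.9191 = 29.394 kPa
FS = 30.482 / 29.394 = 1.037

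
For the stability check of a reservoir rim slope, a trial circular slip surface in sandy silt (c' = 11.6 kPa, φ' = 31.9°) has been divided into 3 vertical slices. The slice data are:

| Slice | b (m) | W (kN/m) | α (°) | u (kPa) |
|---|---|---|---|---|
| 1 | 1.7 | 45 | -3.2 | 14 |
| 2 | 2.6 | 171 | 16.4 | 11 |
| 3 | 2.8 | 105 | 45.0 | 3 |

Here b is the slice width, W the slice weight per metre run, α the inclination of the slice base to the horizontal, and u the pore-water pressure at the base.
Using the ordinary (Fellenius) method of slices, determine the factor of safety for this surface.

Ordinary method of slices: FS = Σ[c'·Δl_i + (W_i cosα_i − u_i·Δl_i)·tanφ'] / Σ W_i sinα_i, with Δl_i = b_i / cosα_i.
Slice 1: Δl = 1.7/cos(-3.2°) = 1.703 m; N'_1 = 45·cos(-3.2°) − 14·1.703 = 21.1; c'Δl = 19.75; W sinα = -2.5
Slice 2: Δl = 2.6/cos16.4° = 2.710 m; N'_2 = 171·cos16.4° − 11·2.710 = 134.2; c'Δl = 31.44; W sinα = 48.3
Slice 3: Δl = 2.8/cos45.0° = 3.960 m; N'_3 = 105·cos45.0° − 3·3.960 = 62.4; c'Δl = 45.93; W sinα = 74.2
Σc'Δl = 97.1 kN/m; ΣN' = 217.7 kN/m; ΣW sinα = 120.0 kN/m
Resisting = 97.1 + 217.7·tan31.9° = 97.1 + 135.5 = 232.6 kN/m
FS = 232.6 / 120.0 = 1.938

FS = 1.94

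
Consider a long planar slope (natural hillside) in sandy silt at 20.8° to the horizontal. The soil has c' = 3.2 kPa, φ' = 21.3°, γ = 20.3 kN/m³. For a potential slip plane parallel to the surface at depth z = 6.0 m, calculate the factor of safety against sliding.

For an infinite slope with a slip plane parallel to the surface (no pore pressure): FS = [c' + γz cos²β tanφ'] / [γz sinβ cosβ].
γz = 20.3·6.0 = 121.80 kN/m²
Numerator = 3.2 + 121.80·cos²20.8°·tan21.3° = 3.2 + 121.80·0.8739·0.3899 = 44.700 kPa
Denominator = 121.80·sin20.8°·cos20.8° = 121.80·0.3551·0.9348 = 40.433 kPa
FS = 44.700 / 40.433 = 1.106

FS = 1.11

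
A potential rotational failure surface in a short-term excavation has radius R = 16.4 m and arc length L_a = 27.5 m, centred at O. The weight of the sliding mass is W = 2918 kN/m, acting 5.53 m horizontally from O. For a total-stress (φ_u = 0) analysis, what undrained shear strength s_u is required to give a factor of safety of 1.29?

s_u = 46.2 kPa

FS = s_u·L_a·R / (W·d), so s_u = FS·W·d / (L_a·R).
s_u = 1.29·2918·5.53 / (27.50·16.4) = 20816.1 / 451.00 = 46.16 kPa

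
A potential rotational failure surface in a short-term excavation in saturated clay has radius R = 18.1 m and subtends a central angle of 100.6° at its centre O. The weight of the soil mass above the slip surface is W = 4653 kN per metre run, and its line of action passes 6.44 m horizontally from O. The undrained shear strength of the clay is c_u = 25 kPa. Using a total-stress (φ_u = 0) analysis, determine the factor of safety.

FS = 0.48

Taking moments about the centre O, the resisting moment is provided by the undrained shear strength acting along the arc:
Arc length L_a = R·θ = 18.1·(100.6°·π/180) = 18.1·1.7558 = 31.78 m
M_R = c_u·L_a·R = 25·31.78·18.1 = 14380.5 kN·m/m
M_D = W·d = 4653·6.44 = 29965.3 kN·m/m
FS = M_R / M_D = 14380.5 / 29965.3 = 0.480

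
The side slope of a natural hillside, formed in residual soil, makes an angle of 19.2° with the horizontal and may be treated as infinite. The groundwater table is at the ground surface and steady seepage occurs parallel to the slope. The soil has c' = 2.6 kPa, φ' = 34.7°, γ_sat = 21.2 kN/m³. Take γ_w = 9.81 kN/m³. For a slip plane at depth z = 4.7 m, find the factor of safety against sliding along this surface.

With seepage parallel to the slope and the water table at the surface, the effective normal stress on the slip plane uses the buoyant unit weight γ' = γ_sat − γ_w while the driving shear stress uses γ_sat:
FS = [c' + γ' z cos²β tanφ'] / [γ_sat z sinβ cosβ]
γ' = 21.2 − 9.81 = 11.39 kN/m³
Numerator = 2.6 + 11.39·4.7·cos²19.2°·tan34.7° = 2.6 + 11.39·4.7·0.8918·0.6924 = 35.659 kPa
Denominator = 21.2·4.7·sin19.2°·cos19.2° = 21.2·4.7·0.3289·0.9444 = 30.946 kPa
FS = 35.659 / 30.946 = 1.152

FS = 1.15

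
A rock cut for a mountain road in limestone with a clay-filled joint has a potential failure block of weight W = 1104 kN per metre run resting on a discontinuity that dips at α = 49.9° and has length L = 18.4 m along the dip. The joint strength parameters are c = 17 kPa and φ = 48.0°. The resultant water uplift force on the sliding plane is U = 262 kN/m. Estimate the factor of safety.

FS = 0.96

Resolving the block weight along and normal to the plane and applying the Mohr–Coulomb strength on the joint:
N' = W cosα − U = 1104·cos49.9° − 262 = 449.1 kN/m
Driving force T = W sinα = 1104·sin49.9° = 844.5 kN/m
Resisting force R = c·L + N'·tanφ = 17·18.4 + 449.1·tan48.0° = 312.8 + 498.8 = 811.6 kN/m
FS = R / T = 811.6 / 844.5 = 0.961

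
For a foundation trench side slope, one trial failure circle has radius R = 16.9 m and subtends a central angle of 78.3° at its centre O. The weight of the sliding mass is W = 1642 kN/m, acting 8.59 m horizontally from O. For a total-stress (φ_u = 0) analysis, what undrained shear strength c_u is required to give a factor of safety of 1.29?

FS = c_u·L_a·R / (W·d), so c_u = FS·W·d / (L_a·R).
Arc length L_a = R·θ = 16.9·(78.3°·π/180) = 16.9·1.3666 = 23.10 m
c_u = 1.29·1642·8.59 / (23.10·16.9) = 18195.2 / 390.31 = 46.62 kPa

c_u = 46.6 kPa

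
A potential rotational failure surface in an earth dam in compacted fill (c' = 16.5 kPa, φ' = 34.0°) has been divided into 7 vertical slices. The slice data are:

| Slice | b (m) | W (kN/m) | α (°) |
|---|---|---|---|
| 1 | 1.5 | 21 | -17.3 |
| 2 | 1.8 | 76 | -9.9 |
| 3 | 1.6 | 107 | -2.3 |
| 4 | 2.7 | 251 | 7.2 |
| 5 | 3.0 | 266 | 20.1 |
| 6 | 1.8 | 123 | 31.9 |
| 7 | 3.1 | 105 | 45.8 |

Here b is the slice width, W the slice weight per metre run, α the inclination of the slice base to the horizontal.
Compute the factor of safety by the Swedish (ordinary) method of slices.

Ordinary method of slices: FS = Σ[c'·Δl_i + (W_i cosα_i)·tanφ'] / Σ W_i sinα_i, with Δl_i = b_i / cosα_i.
Slice 1: Δl = 1.5/cos(-17.3°) = 1.571 m; N'_1 = 21·cos(-17.3°) = 20.0; c'Δl = 25.92; W sinα = -6.2
Slice 2: Δl = 1.8/cos(-9.9°) = 1.827 m; N'_2 = 76·cos(-9.9°) = 74.9; c'Δl = 30.15; W sinα = -13.1
Slice 3: Δl = 1.6/cos(-2.3°) = 1.601 m; N'_3 = 107·cos(-2.3°) = 106.9; c'Δl = 26.42; W sinα = -4.3
Slice 4: Δl = 2.7/cos7.2° = 2.721 m; N'_4 = 251·cos7.2° = 249.0; c'Δl = 44.90; W sinα = 31.5
Slice 5: Δl = 3.0/cos20.1° = 3.195 m; N'_5 = 266·cos20.1° = 249.8; c'Δl = 52.71; W sinα = 91.4
Slice 6: Δl = 1.8/cos31.9° = 2.120 m; N'_6 = 123·cos31.9° = 104.4; c'Δl = 34.98; W sinα = 65.0
Slice 7: Δl = 3.1/cos45.8° = 4.447 m; N'_7 = 105·cos45.8° = 73.2; c'Δl = 73.37; W sinα = 75.3
Σc'Δl = 288.5 kN/m; ΣN' = 878.3 kN/m; ΣW sinα = 239.5 kN/m
Resisting = 288.5 + 878.3·tan34.0° = 288.5 + 592.4 = 880.9 kN/m
FS = 880.9 / 239.5 = 3.677

FS = 3.68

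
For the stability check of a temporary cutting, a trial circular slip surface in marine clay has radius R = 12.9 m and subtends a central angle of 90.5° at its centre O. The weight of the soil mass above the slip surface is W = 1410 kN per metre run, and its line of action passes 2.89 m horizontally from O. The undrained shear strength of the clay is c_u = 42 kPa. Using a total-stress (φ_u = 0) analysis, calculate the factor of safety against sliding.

Taking moments about the centre O, the resisting moment is provided by the undrained shear strength acting along the arc:
Arc length L_a = R·θ = 12.9·(90.5°·π/180) = 12.9·1.5795 = 20.38 m
M_R = c_u·L_a·R = 42·20.38·12.9 = 11039.6 kN·m/m
M_D = W·d = 1410·2.89 = 4074.9 kN·m/m
FS = M_R / M_D = 11039.6 / 4074.9 = 2.709

FS = 2.71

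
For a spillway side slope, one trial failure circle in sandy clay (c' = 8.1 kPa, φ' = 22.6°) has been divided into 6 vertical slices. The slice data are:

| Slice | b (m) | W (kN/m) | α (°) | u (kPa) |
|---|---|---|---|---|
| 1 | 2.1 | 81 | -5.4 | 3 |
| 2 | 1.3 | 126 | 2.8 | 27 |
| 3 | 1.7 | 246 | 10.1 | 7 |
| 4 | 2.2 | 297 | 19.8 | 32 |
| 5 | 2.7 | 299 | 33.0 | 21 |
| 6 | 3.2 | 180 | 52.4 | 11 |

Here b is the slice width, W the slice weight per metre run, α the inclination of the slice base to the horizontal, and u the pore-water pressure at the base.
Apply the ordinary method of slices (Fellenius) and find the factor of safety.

FS = 1.06

Ordinary method of slices: FS = Σ[c'·Δl_i + (W_i cosα_i − u_i·Δl_i)·tanφ'] / Σ W_i sinα_i, with Δl_i = b_i / cosα_i.
Slice 1: Δl = 2.1/cos(-5.4°) = 2.109 m; N'_1 = 81·cos(-5.4°) − 3·2.109 = 74.3; c'Δl = 17.09; W sinα = -7.6
Slice 2: Δl = 1.3/cos2.8° = 1.302 m; N'_2 = 126·cos2.8° − 27·1.302 = 90.7; c'Δl = 10.54; W sinα = 6.2
Slice 3: Δl = 1.7/cos10.1° = 1.727 m; N'_3 = 246·cos10.1° − 7·1.727 = 230.1; c'Δl = 13.99; W sinα = 43.1
Slice 4: Δl = 2.2/cos19.8° = 2.338 m; N'_4 = 297·cos19.8° − 32·2.338 = 204.6; c'Δl = 18.94; W sinα = 100.6
Slice 5: Δl = 2.7/cos33.0° = 3.219 m; N'_5 = 299·cos33.0° − 21·3.219 = 183.2; c'Δl = 26.08; W sinα = 162.8
Slice 6: Δl = 3.2/cos52.4° = 5.245 m; N'_6 = 180·cos52.4° − 11·5.245 = 52.1; c'Δl = 42.48; W sinα = 142.6
Σc'Δl = 129.1 kN/m; ΣN' = 835.0 kN/m; ΣW sinα = 447.7 kN/m
Resisting = 129.1 + 835.0·tan22.6° = 129.1 + 347.6 = 476.7 kN/m
FS = 476.7 / 447.7 = 1.065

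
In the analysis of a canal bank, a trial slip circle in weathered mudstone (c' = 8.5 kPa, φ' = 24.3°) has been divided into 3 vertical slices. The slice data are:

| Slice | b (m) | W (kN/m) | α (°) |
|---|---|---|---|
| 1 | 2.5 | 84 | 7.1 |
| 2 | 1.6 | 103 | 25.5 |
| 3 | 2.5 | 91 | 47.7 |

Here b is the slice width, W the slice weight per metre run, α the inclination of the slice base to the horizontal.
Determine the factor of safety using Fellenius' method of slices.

FS = 1.44

Ordinary method of slices: FS = Σ[c'·Δl_i + (W_i cosα_i)·tanφ'] / Σ W_i sinα_i, with Δl_i = b_i / cosα_i.
Slice 1: Δl = 2.5/cos7.1° = 2.519 m; N'_1 = 84·cos7.1° = 83.4; c'Δl = 21.41; W sinα = 10.4
Slice 2: Δl = 1.6/cos25.5° = 1.773 m; N'_2 = 103·cos25.5° = 93.0; c'Δl = 15.07; W sinα = 44.3
Slice 3: Δl = 2.5/cos47.7° = 3.715 m; N'_3 = 91·cos47.7° = 61.2; c'Δl = 31.57; W sinα = 67.3
Σc'Δl = 68.1 kN/m; ΣN' = 237.6 kN/m; ΣW sinα = 122.0 kN/m
Resisting = 68.1 + 237.6·tan24.3° = 68.1 + 107.3 = 175.3 kN/m
FS = 175.3 / 122.0 = 1.437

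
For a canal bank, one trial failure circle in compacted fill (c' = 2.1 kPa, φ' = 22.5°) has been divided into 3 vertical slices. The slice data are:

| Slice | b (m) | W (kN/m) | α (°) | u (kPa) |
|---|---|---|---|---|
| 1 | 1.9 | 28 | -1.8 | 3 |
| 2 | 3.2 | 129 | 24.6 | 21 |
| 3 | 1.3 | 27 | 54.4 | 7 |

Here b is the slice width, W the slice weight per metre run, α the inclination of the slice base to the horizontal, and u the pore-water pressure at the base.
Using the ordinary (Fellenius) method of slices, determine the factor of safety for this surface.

Ordinary method of slices: FS = Σ[c'·Δl_i + (W_i cosα_i − u_i·Δl_i)·tanφ'] / Σ W_i sinα_i, with Δl_i = b_i / cosα_i.
Slice 1: Δl = 1.9/cos(-1.8°) = 1.901 m; N'_1 = 28·cos(-1.8°) − 3·1.901 = 22.3; c'Δl = 3.99; W sinα = -0.9
Slice 2: Δl = 3.2/cos24.6° = 3.519 m; N'_2 = 129·cos24.6° − 21·3.519 = 43.4; c'Δl = 7.39; W sinα = 53.7
Slice 3: Δl = 1.3/cos54.4° = 2.233 m; N'_3 = 27·cos54.4° − 7·2.233 = 0.1; c'Δl = 4.69; W sinα = 22.0
Σc'Δl = 16.1 kN/m; ΣN' = 65.8 kN/m; ΣW sinα = 74.8 kN/m
Resisting = 16.1 + 65.8·tan22.5° = 16.1 + 27.2 = 43.3 kN/m
FS = 43.3 / 74.8 = 0.579

FS = 0.58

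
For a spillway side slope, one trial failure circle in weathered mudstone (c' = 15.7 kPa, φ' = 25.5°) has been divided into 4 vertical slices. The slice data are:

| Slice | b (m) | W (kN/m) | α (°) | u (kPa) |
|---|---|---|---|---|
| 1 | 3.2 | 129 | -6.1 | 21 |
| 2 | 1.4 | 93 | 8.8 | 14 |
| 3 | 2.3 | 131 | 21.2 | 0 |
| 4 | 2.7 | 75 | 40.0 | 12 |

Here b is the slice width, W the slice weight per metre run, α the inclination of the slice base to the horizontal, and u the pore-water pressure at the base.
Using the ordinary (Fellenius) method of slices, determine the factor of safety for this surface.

Ordinary method of slices: FS = Σ[c'·Δl_i + (W_i cosα_i − u_i·Δl_i)·tanφ'] / Σ W_i sinα_i, with Δl_i = b_i / cosα_i.
Slice 1: Δl = 3.2/cos(-6.1°) = 3.218 m; N'_1 = 129·cos(-6.1°) − 21·3.218 = 60.7; c'Δl = 50.53; W sinα = -13.7
Slice 2: Δl = 1.4/cos8.8° = 1.417 m; N'_2 = 93·cos8.8° − 14·1.417 = 72.1; c'Δl = 22.24; W sinα = 14.2
Slice 3: Δl = 2.3/cos21.2° = 2.467 m; N'_3 = 131·cos21.2° − 0·2.467 = 122.1; c'Δl = 38.73; W sinα = 47.4
Slice 4: Δl = 2.7/cos40.0° = 3.525 m; N'_4 = 75·cos40.0° − 12·3.525 = 15.2; c'Δl = 55.34; W sinα = 48.2
Σc'Δl = 166.8 kN/m; ΣN' = 270.1 kN/m; ΣW sinα = 96.1 kN/m
Resisting = 166.8 + 270.1·tan25.5° = 166.8 + 128.8 = 295.6 kN/m
FS = 295.6 / 96.1 = 3.076

FS = 3.08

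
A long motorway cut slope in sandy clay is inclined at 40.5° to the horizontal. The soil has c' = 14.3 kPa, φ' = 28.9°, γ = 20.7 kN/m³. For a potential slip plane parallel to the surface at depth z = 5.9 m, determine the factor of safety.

FS = 0.88

For an infinite slope with a slip plane parallel to the surface (no pore pressure): FS = [c' + γz cos²β tanφ'] / [γz sinβ cosβ].
γz = 20.7·5.9 = 122.13 kN/m²
Numerator = 14.3 + 122.13·cos²40.5°·tan28.9° = 14.3 + 122.13·0.5782·0.5520 = 53.283 kPa
Denominator = 122.13·sin40.5°·cos40.5° = 122.13·0.6494·0.7604 = 60.313 kPa
FS = 53.283 / 60.313 = 0.883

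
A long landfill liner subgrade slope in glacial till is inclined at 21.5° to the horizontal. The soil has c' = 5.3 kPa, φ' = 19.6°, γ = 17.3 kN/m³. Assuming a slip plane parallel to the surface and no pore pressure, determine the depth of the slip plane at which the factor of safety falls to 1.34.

Setting FS = 1.34 in FS = [c' + γz cos²β tanφ'] / [γz sinβ cosβ] and solving for z:
z = c' / [γ cosβ (FS·sinβ − cosβ·tanφ')]
  = 5.3 / [17.3·cos21.5°·(1.34·sin21.5° − cos21.5°·tan19.6°)]
  = 5.3 / [17.3·0.9304·(1.34·0.3665 − 0.9304·0.3561)]
  = 5.3 / 2.5723 = 2.060 m

z = 2.06 m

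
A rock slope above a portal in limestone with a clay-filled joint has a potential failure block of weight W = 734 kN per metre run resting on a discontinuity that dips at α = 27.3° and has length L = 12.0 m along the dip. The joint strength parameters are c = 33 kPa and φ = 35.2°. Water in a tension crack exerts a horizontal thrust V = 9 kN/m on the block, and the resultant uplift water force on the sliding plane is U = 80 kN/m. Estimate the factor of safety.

FS = 2.31

Resolving the block weight along and normal to the plane and applying the Mohr–Coulomb strength on the joint:
N' = W cosα − U − V sinα = 734·cos27.3° − 80 − 9·sin27.3° = 568.1 kN/m
Driving force T = W sinα + V cosα = 734·sin27.3° + 9·cos27.3° = 344.6 kN/m
Resisting force R = c·L + N'·tanφ = 33·12.0 + 568.1·tan35.2° = 396.0 + 400.8 = 796.8 kN/m
FS = R / T = 796.8 / 344.6 = 2.312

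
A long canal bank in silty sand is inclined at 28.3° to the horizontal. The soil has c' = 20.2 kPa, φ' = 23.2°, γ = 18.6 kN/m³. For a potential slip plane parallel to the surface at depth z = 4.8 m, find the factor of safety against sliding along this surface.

FS = 1.34

For an infinite slope with a slip plane parallel to the surface (no pore pressure): FS = [c' + γz cos²β tanφ'] / [γz sinβ cosβ].
γz = 18.6·4.8 = 89.28 kN/m²
Numerator = 20.2 + 89.28·cos²28.3°·tan23.2° = 20.2 + 89.28·0.7752·0.4286 = 49.865 kPa
Denominator = 89.28·sin28.3°·cos28.3° = 89.28·0.4741·0.8805 = 37.268 kPa
FS = 49.865 / 37.268 = 1.338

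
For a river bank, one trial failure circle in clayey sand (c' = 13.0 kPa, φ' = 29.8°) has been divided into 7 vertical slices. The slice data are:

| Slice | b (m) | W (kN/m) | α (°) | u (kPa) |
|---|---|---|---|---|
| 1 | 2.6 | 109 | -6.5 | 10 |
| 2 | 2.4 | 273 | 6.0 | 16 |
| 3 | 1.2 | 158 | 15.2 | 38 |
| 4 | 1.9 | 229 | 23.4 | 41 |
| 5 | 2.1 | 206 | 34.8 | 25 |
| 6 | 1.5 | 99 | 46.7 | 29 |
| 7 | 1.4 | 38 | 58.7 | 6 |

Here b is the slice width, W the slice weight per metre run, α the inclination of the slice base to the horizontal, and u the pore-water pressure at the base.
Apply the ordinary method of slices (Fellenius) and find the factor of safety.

Ordinary method of slices: FS = Σ[c'·Δl_i + (W_i cosα_i − u_i·Δl_i)·tanφ'] / Σ W_i sinα_i, with Δl_i = b_i / cosα_i.
Slice 1: Δl = 2.6/cos(-6.5°) = 2.617 m; N'_1 = 109·cos(-6.5°) − 10·2.617 = 82.1; c'Δl = 34.02; W sinα = -12.3
Slice 2: Δl = 2.4/cos6.0° = 2.413 m; N'_2 = 273·cos6.0° − 16·2.413 = 232.9; c'Δl = 31.37; W sinα = 28.5
Slice 3: Δl = 1.2/cos15.2° = 1.244 m; N'_3 = 158·cos15.2° − 38·1.244 = 105.2; c'Δl = 16.17; W sinα = 41.4
Slice 4: Δl = 1.9/cos23.4° = 2.070 m; N'_4 = 229·cos23.4° − 41·2.070 = 125.3; c'Δl = 26.91; W sinα = 90.9
Slice 5: Δl = 2.1/cos34.8° = 2.557 m; N'_5 = 206·cos34.8° − 25·2.557 = 105.2; c'Δl = 33.25; W sinα = 117.6
Slice 6: Δl = 1.5/cos46.7° = 2.187 m; N'_6 = 99·cos46.7° − 29·2.187 = 4.5; c'Δl = 28.43; W sinα = 72.0
Slice 7: Δl = 1.4/cos58.7° = 2.695 m; N'_7 = 38·cos58.7° − 6·2.695 = 3.6; c'Δl = 35.03; W sinα = 32.5
Σc'Δl = 205.2 kN/m; ΣN' = 658.8 kN/m; ΣW sinα = 370.7 kN/m
Resisting = 205.2 + 658.8·tan29.8° = 205.2 + 377.3 = 582.5 kN/m
FS = 582.5 / 370.7 = 1.571

FS = 1.57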